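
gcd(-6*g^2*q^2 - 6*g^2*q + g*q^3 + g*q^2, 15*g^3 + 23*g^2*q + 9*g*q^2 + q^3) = 1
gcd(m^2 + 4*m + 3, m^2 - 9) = m + 3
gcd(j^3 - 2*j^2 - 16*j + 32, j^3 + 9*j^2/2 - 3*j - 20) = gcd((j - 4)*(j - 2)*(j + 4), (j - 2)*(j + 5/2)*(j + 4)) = j^2 + 2*j - 8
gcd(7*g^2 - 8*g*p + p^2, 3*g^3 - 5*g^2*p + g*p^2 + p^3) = -g + p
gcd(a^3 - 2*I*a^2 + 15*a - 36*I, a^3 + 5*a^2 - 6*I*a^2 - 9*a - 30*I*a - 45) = a^2 - 6*I*a - 9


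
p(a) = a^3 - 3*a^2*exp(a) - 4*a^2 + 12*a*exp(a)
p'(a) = -3*a^2*exp(a) + 3*a^2 + 6*a*exp(a) - 8*a + 12*exp(a)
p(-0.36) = -3.85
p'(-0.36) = 9.86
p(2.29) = 107.04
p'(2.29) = 96.24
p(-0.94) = -9.81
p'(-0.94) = 11.62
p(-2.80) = -56.79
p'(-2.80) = 44.20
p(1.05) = 23.30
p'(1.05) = 37.75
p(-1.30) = -14.59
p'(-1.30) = 15.23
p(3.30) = 180.27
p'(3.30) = -17.32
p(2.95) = 168.40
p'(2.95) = 71.15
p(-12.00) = -2304.00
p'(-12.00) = 528.00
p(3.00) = 171.77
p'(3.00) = 63.26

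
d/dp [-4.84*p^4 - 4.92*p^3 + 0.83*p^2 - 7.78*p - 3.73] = -19.36*p^3 - 14.76*p^2 + 1.66*p - 7.78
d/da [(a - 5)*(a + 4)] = 2*a - 1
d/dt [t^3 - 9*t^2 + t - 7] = 3*t^2 - 18*t + 1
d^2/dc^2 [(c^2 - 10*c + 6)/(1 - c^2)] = 2*(10*c^3 - 21*c^2 + 30*c - 7)/(c^6 - 3*c^4 + 3*c^2 - 1)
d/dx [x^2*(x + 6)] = 3*x*(x + 4)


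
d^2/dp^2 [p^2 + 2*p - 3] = 2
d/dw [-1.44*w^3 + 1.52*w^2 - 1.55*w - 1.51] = -4.32*w^2 + 3.04*w - 1.55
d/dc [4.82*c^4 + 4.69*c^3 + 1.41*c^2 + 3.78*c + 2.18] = 19.28*c^3 + 14.07*c^2 + 2.82*c + 3.78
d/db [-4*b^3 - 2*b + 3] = -12*b^2 - 2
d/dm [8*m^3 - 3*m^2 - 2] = 6*m*(4*m - 1)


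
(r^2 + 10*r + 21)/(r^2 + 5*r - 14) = (r + 3)/(r - 2)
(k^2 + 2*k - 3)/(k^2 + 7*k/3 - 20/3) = 3*(k^2 + 2*k - 3)/(3*k^2 + 7*k - 20)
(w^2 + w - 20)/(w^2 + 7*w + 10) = (w - 4)/(w + 2)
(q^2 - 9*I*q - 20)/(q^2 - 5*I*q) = (q - 4*I)/q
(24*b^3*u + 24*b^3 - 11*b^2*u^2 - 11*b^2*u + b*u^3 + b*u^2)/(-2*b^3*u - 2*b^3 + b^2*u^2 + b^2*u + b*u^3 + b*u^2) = (24*b^2 - 11*b*u + u^2)/(-2*b^2 + b*u + u^2)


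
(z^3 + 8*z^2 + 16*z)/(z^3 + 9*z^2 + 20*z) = (z + 4)/(z + 5)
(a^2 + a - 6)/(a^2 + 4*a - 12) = (a + 3)/(a + 6)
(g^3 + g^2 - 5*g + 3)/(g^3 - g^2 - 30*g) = (-g^3 - g^2 + 5*g - 3)/(g*(-g^2 + g + 30))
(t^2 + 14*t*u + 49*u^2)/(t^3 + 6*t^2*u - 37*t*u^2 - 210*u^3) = (t + 7*u)/(t^2 - t*u - 30*u^2)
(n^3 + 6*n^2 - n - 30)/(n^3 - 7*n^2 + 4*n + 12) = (n^2 + 8*n + 15)/(n^2 - 5*n - 6)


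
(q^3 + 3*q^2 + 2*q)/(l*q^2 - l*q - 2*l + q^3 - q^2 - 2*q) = q*(q + 2)/(l*q - 2*l + q^2 - 2*q)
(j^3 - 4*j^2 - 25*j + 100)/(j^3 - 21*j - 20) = (j^2 + j - 20)/(j^2 + 5*j + 4)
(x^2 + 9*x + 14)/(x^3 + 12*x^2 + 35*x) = (x + 2)/(x*(x + 5))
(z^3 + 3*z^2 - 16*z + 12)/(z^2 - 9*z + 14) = (z^2 + 5*z - 6)/(z - 7)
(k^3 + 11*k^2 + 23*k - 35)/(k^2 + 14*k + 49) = (k^2 + 4*k - 5)/(k + 7)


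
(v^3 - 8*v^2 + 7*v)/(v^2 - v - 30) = v*(-v^2 + 8*v - 7)/(-v^2 + v + 30)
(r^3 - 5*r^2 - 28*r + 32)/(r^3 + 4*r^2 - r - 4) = (r - 8)/(r + 1)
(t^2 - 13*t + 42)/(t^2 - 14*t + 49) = (t - 6)/(t - 7)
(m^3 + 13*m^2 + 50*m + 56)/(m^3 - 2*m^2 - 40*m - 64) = (m + 7)/(m - 8)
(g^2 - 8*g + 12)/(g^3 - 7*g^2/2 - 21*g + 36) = 2*(g - 2)/(2*g^2 + 5*g - 12)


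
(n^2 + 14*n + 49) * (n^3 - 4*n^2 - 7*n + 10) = n^5 + 10*n^4 - 14*n^3 - 284*n^2 - 203*n + 490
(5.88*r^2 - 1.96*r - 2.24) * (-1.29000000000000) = -7.5852*r^2 + 2.5284*r + 2.8896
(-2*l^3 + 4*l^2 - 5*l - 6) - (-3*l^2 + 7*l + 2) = -2*l^3 + 7*l^2 - 12*l - 8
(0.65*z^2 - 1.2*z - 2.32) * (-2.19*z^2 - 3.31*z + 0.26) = -1.4235*z^4 + 0.4765*z^3 + 9.2218*z^2 + 7.3672*z - 0.6032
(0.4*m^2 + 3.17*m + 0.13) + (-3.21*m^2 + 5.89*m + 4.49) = -2.81*m^2 + 9.06*m + 4.62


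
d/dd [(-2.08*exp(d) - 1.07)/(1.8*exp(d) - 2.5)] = 7.126*exp(d)/(1.8*exp(d) - 2.5)^2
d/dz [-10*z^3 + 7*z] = 7 - 30*z^2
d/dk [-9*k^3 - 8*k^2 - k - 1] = -27*k^2 - 16*k - 1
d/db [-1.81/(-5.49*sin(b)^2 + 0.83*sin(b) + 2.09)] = (1.5023 - 19.8738*sin(b))*cos(b)/(-5.49*sin(b)^2 + 0.83*sin(b) + 2.09)^2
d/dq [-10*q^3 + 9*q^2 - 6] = 6*q*(3 - 5*q)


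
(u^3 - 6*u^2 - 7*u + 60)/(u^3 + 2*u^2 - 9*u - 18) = (u^2 - 9*u + 20)/(u^2 - u - 6)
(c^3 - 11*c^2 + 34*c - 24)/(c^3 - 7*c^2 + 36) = (c^2 - 5*c + 4)/(c^2 - c - 6)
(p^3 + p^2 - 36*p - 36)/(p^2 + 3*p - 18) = (p^2 - 5*p - 6)/(p - 3)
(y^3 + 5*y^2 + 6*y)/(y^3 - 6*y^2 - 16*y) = (y + 3)/(y - 8)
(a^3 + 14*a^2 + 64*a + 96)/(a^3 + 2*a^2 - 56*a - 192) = (a + 4)/(a - 8)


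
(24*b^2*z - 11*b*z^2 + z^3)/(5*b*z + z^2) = (24*b^2 - 11*b*z + z^2)/(5*b + z)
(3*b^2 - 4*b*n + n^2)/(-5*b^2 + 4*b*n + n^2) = (-3*b + n)/(5*b + n)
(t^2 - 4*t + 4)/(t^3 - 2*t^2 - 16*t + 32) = (t - 2)/(t^2 - 16)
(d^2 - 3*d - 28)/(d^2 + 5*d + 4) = (d - 7)/(d + 1)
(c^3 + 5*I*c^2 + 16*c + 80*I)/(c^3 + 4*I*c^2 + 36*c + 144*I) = (c^2 + I*c + 20)/(c^2 + 36)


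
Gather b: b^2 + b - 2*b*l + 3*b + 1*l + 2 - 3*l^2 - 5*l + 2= b^2 + b*(4 - 2*l) - 3*l^2 - 4*l + 4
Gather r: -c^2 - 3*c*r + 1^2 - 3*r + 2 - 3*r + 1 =-c^2 + r*(-3*c - 6) + 4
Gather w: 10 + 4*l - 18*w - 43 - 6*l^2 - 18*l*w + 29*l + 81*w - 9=-6*l^2 + 33*l + w*(63 - 18*l) - 42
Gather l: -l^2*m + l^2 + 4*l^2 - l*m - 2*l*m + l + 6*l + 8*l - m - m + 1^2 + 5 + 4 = l^2*(5 - m) + l*(15 - 3*m) - 2*m + 10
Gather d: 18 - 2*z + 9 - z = 27 - 3*z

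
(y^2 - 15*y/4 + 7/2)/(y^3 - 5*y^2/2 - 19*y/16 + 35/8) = 4/(4*y + 5)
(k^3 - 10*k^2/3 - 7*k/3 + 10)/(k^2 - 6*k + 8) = (k^2 - 4*k/3 - 5)/(k - 4)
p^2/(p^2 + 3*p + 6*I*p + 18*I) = p^2/(p^2 + p*(3 + 6*I) + 18*I)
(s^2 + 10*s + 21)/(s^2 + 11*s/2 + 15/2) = 2*(s + 7)/(2*s + 5)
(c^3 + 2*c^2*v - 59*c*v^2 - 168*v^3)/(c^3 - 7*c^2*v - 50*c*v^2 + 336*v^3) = (-c - 3*v)/(-c + 6*v)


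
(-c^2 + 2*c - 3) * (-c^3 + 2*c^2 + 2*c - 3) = c^5 - 4*c^4 + 5*c^3 + c^2 - 12*c + 9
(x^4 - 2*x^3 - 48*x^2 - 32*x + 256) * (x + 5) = x^5 + 3*x^4 - 58*x^3 - 272*x^2 + 96*x + 1280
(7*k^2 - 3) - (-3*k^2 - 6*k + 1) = 10*k^2 + 6*k - 4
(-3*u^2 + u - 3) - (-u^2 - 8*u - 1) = -2*u^2 + 9*u - 2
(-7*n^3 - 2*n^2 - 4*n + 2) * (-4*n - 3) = 28*n^4 + 29*n^3 + 22*n^2 + 4*n - 6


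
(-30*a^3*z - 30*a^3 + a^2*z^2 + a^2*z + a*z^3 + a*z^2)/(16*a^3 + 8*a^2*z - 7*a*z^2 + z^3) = a*(-30*a^2*z - 30*a^2 + a*z^2 + a*z + z^3 + z^2)/(16*a^3 + 8*a^2*z - 7*a*z^2 + z^3)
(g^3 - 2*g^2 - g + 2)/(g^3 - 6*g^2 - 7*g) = (g^2 - 3*g + 2)/(g*(g - 7))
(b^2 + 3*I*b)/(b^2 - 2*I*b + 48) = b*(b + 3*I)/(b^2 - 2*I*b + 48)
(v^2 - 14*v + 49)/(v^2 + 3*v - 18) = (v^2 - 14*v + 49)/(v^2 + 3*v - 18)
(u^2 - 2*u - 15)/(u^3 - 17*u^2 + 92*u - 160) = (u + 3)/(u^2 - 12*u + 32)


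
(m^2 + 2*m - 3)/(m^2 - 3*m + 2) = (m + 3)/(m - 2)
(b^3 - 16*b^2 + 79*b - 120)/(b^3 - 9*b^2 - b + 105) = (b^2 - 11*b + 24)/(b^2 - 4*b - 21)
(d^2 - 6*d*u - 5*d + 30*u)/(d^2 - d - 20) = (d - 6*u)/(d + 4)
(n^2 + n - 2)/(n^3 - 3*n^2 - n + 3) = (n + 2)/(n^2 - 2*n - 3)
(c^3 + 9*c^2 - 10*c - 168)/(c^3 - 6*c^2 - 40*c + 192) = (c + 7)/(c - 8)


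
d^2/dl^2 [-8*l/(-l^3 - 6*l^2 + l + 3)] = 16*(l*(3*l^2 + 12*l - 1)^2 + (-3*l^2 - 3*l*(l + 2) - 12*l + 1)*(l^3 + 6*l^2 - l - 3))/(l^3 + 6*l^2 - l - 3)^3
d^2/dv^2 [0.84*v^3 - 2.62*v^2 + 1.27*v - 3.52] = 5.04*v - 5.24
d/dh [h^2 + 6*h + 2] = 2*h + 6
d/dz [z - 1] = 1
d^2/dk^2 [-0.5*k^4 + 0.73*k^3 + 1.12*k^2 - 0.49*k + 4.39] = -6.0*k^2 + 4.38*k + 2.24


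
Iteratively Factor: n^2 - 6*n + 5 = (n - 1)*(n - 5)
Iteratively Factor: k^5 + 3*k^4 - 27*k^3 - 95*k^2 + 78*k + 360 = (k - 2)*(k^4 + 5*k^3 - 17*k^2 - 129*k - 180) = (k - 2)*(k + 3)*(k^3 + 2*k^2 - 23*k - 60) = (k - 2)*(k + 3)^2*(k^2 - k - 20) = (k - 2)*(k + 3)^2*(k + 4)*(k - 5)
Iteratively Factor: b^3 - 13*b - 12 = (b + 1)*(b^2 - b - 12) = (b - 4)*(b + 1)*(b + 3)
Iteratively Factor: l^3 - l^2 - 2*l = (l + 1)*(l^2 - 2*l) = l*(l + 1)*(l - 2)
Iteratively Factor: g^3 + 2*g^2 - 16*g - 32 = (g + 4)*(g^2 - 2*g - 8) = (g + 2)*(g + 4)*(g - 4)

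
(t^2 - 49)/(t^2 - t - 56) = (t - 7)/(t - 8)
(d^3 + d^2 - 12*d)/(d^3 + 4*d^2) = (d - 3)/d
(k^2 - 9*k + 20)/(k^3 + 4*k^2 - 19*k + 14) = (k^2 - 9*k + 20)/(k^3 + 4*k^2 - 19*k + 14)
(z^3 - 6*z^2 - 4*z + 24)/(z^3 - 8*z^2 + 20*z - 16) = (z^2 - 4*z - 12)/(z^2 - 6*z + 8)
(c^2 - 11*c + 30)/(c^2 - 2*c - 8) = (-c^2 + 11*c - 30)/(-c^2 + 2*c + 8)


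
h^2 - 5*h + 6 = (h - 3)*(h - 2)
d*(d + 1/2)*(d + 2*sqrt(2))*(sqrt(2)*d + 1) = sqrt(2)*d^4 + sqrt(2)*d^3/2 + 5*d^3 + 5*d^2/2 + 2*sqrt(2)*d^2 + sqrt(2)*d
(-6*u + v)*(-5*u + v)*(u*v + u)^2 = 30*u^4*v^2 + 60*u^4*v + 30*u^4 - 11*u^3*v^3 - 22*u^3*v^2 - 11*u^3*v + u^2*v^4 + 2*u^2*v^3 + u^2*v^2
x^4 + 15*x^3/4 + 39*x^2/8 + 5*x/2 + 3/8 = (x + 1/4)*(x + 1)^2*(x + 3/2)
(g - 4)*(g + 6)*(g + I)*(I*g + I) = I*g^4 - g^3 + 3*I*g^3 - 3*g^2 - 22*I*g^2 + 22*g - 24*I*g + 24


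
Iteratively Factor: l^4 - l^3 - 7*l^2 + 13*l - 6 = (l - 2)*(l^3 + l^2 - 5*l + 3) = (l - 2)*(l + 3)*(l^2 - 2*l + 1) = (l - 2)*(l - 1)*(l + 3)*(l - 1)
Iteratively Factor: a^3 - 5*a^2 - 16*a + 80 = (a - 5)*(a^2 - 16) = (a - 5)*(a + 4)*(a - 4)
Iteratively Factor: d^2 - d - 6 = (d + 2)*(d - 3)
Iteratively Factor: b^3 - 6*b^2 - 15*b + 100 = (b - 5)*(b^2 - b - 20) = (b - 5)^2*(b + 4)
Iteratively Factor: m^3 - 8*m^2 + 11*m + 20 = (m - 4)*(m^2 - 4*m - 5) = (m - 4)*(m + 1)*(m - 5)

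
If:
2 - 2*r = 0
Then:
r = 1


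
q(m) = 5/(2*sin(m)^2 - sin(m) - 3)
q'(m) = 5*(-4*sin(m)*cos(m) + cos(m))/(2*sin(m)^2 - sin(m) - 3)^2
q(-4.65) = -2.49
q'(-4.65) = 0.23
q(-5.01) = -2.35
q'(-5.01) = -0.91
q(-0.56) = -2.63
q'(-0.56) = 3.65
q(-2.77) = -2.11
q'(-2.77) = -2.03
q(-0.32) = -2.01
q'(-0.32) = 1.73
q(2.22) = -1.98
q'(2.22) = 1.03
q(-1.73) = -79.48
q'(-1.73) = -991.26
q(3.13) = -1.66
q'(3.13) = -0.53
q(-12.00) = -1.69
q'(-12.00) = -0.55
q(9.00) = -1.63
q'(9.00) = 0.31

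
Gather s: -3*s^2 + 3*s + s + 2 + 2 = -3*s^2 + 4*s + 4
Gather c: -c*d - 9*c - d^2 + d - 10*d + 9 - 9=c*(-d - 9) - d^2 - 9*d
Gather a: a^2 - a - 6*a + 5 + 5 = a^2 - 7*a + 10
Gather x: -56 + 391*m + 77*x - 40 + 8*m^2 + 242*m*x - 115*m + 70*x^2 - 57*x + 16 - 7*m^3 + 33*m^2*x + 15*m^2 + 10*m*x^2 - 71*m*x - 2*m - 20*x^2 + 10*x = -7*m^3 + 23*m^2 + 274*m + x^2*(10*m + 50) + x*(33*m^2 + 171*m + 30) - 80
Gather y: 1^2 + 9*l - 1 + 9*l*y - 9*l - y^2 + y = -y^2 + y*(9*l + 1)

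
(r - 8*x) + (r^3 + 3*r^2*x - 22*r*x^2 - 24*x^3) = r^3 + 3*r^2*x - 22*r*x^2 + r - 24*x^3 - 8*x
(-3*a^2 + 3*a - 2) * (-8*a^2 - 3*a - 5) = 24*a^4 - 15*a^3 + 22*a^2 - 9*a + 10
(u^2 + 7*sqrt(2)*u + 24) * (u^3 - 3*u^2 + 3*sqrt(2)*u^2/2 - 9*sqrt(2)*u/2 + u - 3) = u^5 - 3*u^4 + 17*sqrt(2)*u^4/2 - 51*sqrt(2)*u^3/2 + 46*u^3 - 138*u^2 + 43*sqrt(2)*u^2 - 129*sqrt(2)*u + 24*u - 72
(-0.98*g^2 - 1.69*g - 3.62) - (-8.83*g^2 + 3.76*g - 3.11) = 7.85*g^2 - 5.45*g - 0.51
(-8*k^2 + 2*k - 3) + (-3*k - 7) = -8*k^2 - k - 10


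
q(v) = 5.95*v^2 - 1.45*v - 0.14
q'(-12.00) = -144.25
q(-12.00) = 874.06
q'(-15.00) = -179.95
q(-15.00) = 1360.36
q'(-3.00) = -37.15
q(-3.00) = 57.76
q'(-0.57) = -8.23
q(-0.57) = 2.62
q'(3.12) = 35.68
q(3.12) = 53.26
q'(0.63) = 6.05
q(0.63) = 1.31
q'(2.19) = 24.61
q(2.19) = 25.22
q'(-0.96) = -12.87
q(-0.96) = 6.74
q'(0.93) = 9.62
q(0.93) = 3.66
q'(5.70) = 66.38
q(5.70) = 184.91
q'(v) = 11.9*v - 1.45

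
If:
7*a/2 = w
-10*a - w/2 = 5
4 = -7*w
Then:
No Solution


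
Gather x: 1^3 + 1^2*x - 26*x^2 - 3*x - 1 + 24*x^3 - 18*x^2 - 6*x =24*x^3 - 44*x^2 - 8*x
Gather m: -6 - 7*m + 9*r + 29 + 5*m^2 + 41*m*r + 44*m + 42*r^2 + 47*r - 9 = 5*m^2 + m*(41*r + 37) + 42*r^2 + 56*r + 14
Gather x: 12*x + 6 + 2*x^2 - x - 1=2*x^2 + 11*x + 5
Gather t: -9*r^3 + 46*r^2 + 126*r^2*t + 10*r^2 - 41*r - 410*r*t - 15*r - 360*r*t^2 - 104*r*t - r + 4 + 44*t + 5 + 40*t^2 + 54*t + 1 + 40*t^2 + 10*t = -9*r^3 + 56*r^2 - 57*r + t^2*(80 - 360*r) + t*(126*r^2 - 514*r + 108) + 10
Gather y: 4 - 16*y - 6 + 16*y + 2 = 0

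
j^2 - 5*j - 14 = (j - 7)*(j + 2)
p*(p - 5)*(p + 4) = p^3 - p^2 - 20*p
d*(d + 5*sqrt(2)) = d^2 + 5*sqrt(2)*d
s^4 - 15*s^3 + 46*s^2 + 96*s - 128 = (s - 8)^2*(s - 1)*(s + 2)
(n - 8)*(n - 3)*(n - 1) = n^3 - 12*n^2 + 35*n - 24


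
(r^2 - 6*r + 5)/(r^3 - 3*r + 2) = (r - 5)/(r^2 + r - 2)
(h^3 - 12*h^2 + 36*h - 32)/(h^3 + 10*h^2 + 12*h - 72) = (h^2 - 10*h + 16)/(h^2 + 12*h + 36)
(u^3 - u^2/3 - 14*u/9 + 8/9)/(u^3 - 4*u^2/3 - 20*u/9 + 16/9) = (u - 1)/(u - 2)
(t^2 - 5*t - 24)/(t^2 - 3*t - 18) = (t - 8)/(t - 6)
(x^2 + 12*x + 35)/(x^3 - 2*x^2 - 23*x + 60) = (x + 7)/(x^2 - 7*x + 12)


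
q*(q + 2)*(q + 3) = q^3 + 5*q^2 + 6*q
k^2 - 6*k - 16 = (k - 8)*(k + 2)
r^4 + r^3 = r^3*(r + 1)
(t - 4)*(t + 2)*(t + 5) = t^3 + 3*t^2 - 18*t - 40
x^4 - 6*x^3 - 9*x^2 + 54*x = x*(x - 6)*(x - 3)*(x + 3)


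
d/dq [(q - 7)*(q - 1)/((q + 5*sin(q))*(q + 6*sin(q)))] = (-(q - 7)*(q - 1)*(q + 5*sin(q))*(6*cos(q) + 1) - (q - 7)*(q - 1)*(q + 6*sin(q))*(5*cos(q) + 1) + (q + 5*sin(q))*(q + 6*sin(q))*(2*q - 8))/((q + 5*sin(q))^2*(q + 6*sin(q))^2)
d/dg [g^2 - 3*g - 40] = 2*g - 3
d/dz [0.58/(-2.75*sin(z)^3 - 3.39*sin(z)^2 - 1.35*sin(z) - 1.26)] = (4.785*sin(z)^2 + 3.9324*sin(z) + 0.783)*cos(z)/(2.75*sin(z)^3 + 3.39*sin(z)^2 + 1.35*sin(z) + 1.26)^2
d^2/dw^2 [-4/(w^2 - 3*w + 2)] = 8*(w^2 - 3*w - (2*w - 3)^2 + 2)/(w^2 - 3*w + 2)^3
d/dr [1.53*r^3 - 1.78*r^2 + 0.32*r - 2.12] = 4.59*r^2 - 3.56*r + 0.32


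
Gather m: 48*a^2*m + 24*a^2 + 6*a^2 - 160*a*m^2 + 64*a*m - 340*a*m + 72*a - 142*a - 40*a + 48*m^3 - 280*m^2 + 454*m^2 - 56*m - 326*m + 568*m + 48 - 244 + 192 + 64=30*a^2 - 110*a + 48*m^3 + m^2*(174 - 160*a) + m*(48*a^2 - 276*a + 186) + 60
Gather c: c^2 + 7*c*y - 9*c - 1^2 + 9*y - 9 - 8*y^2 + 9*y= c^2 + c*(7*y - 9) - 8*y^2 + 18*y - 10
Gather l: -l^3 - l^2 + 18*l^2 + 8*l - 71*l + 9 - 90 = -l^3 + 17*l^2 - 63*l - 81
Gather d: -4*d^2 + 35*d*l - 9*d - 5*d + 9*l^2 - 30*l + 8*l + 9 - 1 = -4*d^2 + d*(35*l - 14) + 9*l^2 - 22*l + 8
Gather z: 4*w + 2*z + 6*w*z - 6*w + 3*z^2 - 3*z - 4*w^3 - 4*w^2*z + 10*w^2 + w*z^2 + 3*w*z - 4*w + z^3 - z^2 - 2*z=-4*w^3 + 10*w^2 - 6*w + z^3 + z^2*(w + 2) + z*(-4*w^2 + 9*w - 3)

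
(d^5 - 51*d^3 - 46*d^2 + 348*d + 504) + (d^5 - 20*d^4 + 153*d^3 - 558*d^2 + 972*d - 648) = 2*d^5 - 20*d^4 + 102*d^3 - 604*d^2 + 1320*d - 144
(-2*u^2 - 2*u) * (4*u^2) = -8*u^4 - 8*u^3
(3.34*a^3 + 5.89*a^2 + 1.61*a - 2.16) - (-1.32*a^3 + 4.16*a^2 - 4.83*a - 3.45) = 4.66*a^3 + 1.73*a^2 + 6.44*a + 1.29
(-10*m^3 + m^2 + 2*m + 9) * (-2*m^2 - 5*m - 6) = 20*m^5 + 48*m^4 + 51*m^3 - 34*m^2 - 57*m - 54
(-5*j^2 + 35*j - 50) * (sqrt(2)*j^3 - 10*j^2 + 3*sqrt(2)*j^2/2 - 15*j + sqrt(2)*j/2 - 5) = -5*sqrt(2)*j^5 + 55*sqrt(2)*j^4/2 + 50*j^4 - 275*j^3 - 115*sqrt(2)*j^2/2 - 25*sqrt(2)*j + 575*j + 250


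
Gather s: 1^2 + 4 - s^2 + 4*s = -s^2 + 4*s + 5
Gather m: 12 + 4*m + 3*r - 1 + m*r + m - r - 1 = m*(r + 5) + 2*r + 10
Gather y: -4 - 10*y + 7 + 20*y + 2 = 10*y + 5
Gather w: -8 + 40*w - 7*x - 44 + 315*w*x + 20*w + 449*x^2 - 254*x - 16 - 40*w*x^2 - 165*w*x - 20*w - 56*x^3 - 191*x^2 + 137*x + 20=w*(-40*x^2 + 150*x + 40) - 56*x^3 + 258*x^2 - 124*x - 48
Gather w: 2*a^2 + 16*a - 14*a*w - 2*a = 2*a^2 - 14*a*w + 14*a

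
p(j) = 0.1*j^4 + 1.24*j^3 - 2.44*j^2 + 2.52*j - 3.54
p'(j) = 0.4*j^3 + 3.72*j^2 - 4.88*j + 2.52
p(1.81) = 1.45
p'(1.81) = 8.25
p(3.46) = 41.66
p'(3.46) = 46.74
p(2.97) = 22.69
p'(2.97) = 31.32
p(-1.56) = -17.52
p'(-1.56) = 17.67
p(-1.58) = -17.88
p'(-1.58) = 17.94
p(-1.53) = -17.00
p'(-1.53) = 17.26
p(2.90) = 20.56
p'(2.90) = 29.41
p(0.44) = -2.79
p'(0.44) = 1.13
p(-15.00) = 287.16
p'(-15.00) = -437.28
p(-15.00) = 287.16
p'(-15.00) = -437.28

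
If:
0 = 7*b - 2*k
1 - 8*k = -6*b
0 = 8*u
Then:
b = 1/22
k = 7/44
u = 0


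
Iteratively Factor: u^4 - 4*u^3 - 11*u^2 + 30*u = (u - 5)*(u^3 + u^2 - 6*u) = (u - 5)*(u + 3)*(u^2 - 2*u) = u*(u - 5)*(u + 3)*(u - 2)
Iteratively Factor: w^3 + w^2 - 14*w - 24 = (w - 4)*(w^2 + 5*w + 6) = (w - 4)*(w + 3)*(w + 2)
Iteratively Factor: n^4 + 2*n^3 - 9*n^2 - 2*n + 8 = (n + 1)*(n^3 + n^2 - 10*n + 8) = (n - 1)*(n + 1)*(n^2 + 2*n - 8) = (n - 2)*(n - 1)*(n + 1)*(n + 4)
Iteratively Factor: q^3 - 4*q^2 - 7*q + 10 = (q - 1)*(q^2 - 3*q - 10) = (q - 5)*(q - 1)*(q + 2)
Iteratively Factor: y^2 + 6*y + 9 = (y + 3)*(y + 3)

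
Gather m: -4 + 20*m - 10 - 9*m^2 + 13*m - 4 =-9*m^2 + 33*m - 18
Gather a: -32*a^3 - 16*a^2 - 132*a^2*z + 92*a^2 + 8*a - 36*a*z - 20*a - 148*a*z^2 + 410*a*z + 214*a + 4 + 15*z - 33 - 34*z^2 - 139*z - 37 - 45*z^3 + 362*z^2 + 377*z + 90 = -32*a^3 + a^2*(76 - 132*z) + a*(-148*z^2 + 374*z + 202) - 45*z^3 + 328*z^2 + 253*z + 24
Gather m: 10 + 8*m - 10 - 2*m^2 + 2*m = -2*m^2 + 10*m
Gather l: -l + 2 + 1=3 - l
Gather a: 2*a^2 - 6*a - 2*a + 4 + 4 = 2*a^2 - 8*a + 8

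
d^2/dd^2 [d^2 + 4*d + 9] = 2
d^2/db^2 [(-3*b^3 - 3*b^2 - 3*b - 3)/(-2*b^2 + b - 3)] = 6*(b^3 - 15*b^2 + 3*b + 7)/(8*b^6 - 12*b^5 + 42*b^4 - 37*b^3 + 63*b^2 - 27*b + 27)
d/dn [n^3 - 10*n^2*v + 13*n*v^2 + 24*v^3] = 3*n^2 - 20*n*v + 13*v^2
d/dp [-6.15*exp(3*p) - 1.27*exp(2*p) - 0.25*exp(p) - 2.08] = (-18.45*exp(2*p) - 2.54*exp(p) - 0.25)*exp(p)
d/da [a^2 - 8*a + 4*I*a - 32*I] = 2*a - 8 + 4*I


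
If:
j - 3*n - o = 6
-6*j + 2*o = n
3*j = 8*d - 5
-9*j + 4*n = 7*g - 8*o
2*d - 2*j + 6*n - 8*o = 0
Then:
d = 439/739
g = -10771/5173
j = -61/739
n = -1232/739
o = -799/739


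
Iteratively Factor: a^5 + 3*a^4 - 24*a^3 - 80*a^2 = (a)*(a^4 + 3*a^3 - 24*a^2 - 80*a) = a*(a + 4)*(a^3 - a^2 - 20*a) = a*(a + 4)^2*(a^2 - 5*a) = a^2*(a + 4)^2*(a - 5)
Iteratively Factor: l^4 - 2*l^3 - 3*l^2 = (l)*(l^3 - 2*l^2 - 3*l) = l^2*(l^2 - 2*l - 3) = l^2*(l - 3)*(l + 1)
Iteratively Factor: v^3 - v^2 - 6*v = (v + 2)*(v^2 - 3*v) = (v - 3)*(v + 2)*(v)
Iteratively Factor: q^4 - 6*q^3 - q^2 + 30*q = (q + 2)*(q^3 - 8*q^2 + 15*q) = q*(q + 2)*(q^2 - 8*q + 15) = q*(q - 5)*(q + 2)*(q - 3)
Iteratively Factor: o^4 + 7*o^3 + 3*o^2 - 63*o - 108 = (o - 3)*(o^3 + 10*o^2 + 33*o + 36) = (o - 3)*(o + 3)*(o^2 + 7*o + 12) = (o - 3)*(o + 3)*(o + 4)*(o + 3)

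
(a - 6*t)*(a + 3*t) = a^2 - 3*a*t - 18*t^2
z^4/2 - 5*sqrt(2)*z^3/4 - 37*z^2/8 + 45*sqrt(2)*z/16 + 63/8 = (z/2 + sqrt(2)/2)*(z - 3/2)*(z + 3/2)*(z - 7*sqrt(2)/2)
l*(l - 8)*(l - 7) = l^3 - 15*l^2 + 56*l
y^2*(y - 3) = y^3 - 3*y^2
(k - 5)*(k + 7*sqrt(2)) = k^2 - 5*k + 7*sqrt(2)*k - 35*sqrt(2)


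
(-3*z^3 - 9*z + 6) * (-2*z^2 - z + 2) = 6*z^5 + 3*z^4 + 12*z^3 - 3*z^2 - 24*z + 12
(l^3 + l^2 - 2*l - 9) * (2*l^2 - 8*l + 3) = 2*l^5 - 6*l^4 - 9*l^3 + l^2 + 66*l - 27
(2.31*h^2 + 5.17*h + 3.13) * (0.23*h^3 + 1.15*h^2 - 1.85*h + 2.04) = 0.5313*h^5 + 3.8456*h^4 + 2.3919*h^3 - 1.2526*h^2 + 4.7563*h + 6.3852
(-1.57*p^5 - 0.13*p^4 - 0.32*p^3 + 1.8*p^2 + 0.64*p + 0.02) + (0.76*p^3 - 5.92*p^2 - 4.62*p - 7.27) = -1.57*p^5 - 0.13*p^4 + 0.44*p^3 - 4.12*p^2 - 3.98*p - 7.25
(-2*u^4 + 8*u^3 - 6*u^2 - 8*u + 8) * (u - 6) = -2*u^5 + 20*u^4 - 54*u^3 + 28*u^2 + 56*u - 48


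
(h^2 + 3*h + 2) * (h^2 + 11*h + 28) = h^4 + 14*h^3 + 63*h^2 + 106*h + 56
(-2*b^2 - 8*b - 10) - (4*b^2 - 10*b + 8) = -6*b^2 + 2*b - 18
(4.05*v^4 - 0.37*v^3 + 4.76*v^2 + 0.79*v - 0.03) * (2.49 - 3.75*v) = -15.1875*v^5 + 11.472*v^4 - 18.7713*v^3 + 8.8899*v^2 + 2.0796*v - 0.0747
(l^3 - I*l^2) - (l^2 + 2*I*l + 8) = l^3 - l^2 - I*l^2 - 2*I*l - 8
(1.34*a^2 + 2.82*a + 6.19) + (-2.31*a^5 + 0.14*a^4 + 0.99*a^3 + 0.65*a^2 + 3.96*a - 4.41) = -2.31*a^5 + 0.14*a^4 + 0.99*a^3 + 1.99*a^2 + 6.78*a + 1.78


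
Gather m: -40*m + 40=40 - 40*m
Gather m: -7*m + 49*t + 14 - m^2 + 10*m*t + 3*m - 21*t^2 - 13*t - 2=-m^2 + m*(10*t - 4) - 21*t^2 + 36*t + 12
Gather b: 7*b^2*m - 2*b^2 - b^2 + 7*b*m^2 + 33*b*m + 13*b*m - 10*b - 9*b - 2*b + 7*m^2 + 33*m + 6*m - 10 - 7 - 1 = b^2*(7*m - 3) + b*(7*m^2 + 46*m - 21) + 7*m^2 + 39*m - 18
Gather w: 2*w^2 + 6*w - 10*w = 2*w^2 - 4*w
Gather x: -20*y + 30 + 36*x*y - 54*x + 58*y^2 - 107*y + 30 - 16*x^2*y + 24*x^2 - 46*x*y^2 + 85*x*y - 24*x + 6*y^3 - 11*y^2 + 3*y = x^2*(24 - 16*y) + x*(-46*y^2 + 121*y - 78) + 6*y^3 + 47*y^2 - 124*y + 60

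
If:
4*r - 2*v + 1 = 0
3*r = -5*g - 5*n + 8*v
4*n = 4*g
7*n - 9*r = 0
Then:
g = -36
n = -36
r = -28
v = -111/2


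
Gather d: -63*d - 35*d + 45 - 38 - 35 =-98*d - 28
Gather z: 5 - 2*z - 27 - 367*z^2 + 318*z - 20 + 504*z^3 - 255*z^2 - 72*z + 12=504*z^3 - 622*z^2 + 244*z - 30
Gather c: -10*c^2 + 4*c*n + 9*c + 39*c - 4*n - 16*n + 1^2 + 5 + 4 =-10*c^2 + c*(4*n + 48) - 20*n + 10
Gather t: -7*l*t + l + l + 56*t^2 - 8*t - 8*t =2*l + 56*t^2 + t*(-7*l - 16)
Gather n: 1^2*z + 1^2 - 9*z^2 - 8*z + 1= -9*z^2 - 7*z + 2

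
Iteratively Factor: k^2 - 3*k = (k - 3)*(k)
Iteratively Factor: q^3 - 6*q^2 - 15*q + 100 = (q - 5)*(q^2 - q - 20) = (q - 5)*(q + 4)*(q - 5)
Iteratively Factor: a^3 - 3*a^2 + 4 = (a - 2)*(a^2 - a - 2) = (a - 2)^2*(a + 1)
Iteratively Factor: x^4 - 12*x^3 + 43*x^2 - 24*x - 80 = (x - 5)*(x^3 - 7*x^2 + 8*x + 16) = (x - 5)*(x - 4)*(x^2 - 3*x - 4) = (x - 5)*(x - 4)^2*(x + 1)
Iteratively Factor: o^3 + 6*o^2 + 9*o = (o + 3)*(o^2 + 3*o) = o*(o + 3)*(o + 3)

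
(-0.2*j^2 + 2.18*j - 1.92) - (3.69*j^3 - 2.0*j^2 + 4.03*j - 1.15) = -3.69*j^3 + 1.8*j^2 - 1.85*j - 0.77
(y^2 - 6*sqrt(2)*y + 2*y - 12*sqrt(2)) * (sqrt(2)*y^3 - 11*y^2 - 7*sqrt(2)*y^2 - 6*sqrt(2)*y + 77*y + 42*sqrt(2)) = sqrt(2)*y^5 - 23*y^4 - 5*sqrt(2)*y^4 + 46*sqrt(2)*y^3 + 115*y^3 - 300*sqrt(2)*y^2 + 394*y^2 - 840*sqrt(2)*y - 360*y - 1008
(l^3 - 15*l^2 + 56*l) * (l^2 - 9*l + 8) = l^5 - 24*l^4 + 199*l^3 - 624*l^2 + 448*l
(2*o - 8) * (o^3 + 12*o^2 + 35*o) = 2*o^4 + 16*o^3 - 26*o^2 - 280*o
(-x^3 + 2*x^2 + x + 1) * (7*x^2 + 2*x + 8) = -7*x^5 + 12*x^4 + 3*x^3 + 25*x^2 + 10*x + 8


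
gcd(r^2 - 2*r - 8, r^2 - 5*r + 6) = 1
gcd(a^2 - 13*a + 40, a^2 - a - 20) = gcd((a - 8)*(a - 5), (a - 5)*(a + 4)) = a - 5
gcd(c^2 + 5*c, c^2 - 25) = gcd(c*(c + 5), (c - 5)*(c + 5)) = c + 5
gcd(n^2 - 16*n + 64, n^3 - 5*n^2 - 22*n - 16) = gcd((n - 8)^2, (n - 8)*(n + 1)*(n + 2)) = n - 8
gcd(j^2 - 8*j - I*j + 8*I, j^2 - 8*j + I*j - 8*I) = j - 8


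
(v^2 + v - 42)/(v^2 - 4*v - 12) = (v + 7)/(v + 2)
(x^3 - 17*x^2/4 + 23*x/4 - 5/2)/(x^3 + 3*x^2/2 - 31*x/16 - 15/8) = 4*(x^2 - 3*x + 2)/(4*x^2 + 11*x + 6)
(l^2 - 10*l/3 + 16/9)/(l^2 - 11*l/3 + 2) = (l - 8/3)/(l - 3)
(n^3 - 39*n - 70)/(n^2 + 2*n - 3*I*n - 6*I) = (n^2 - 2*n - 35)/(n - 3*I)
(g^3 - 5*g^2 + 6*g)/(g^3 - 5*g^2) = (g^2 - 5*g + 6)/(g*(g - 5))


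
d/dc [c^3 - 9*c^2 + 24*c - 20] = 3*c^2 - 18*c + 24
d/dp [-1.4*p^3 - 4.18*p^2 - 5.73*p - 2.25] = -4.2*p^2 - 8.36*p - 5.73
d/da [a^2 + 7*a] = 2*a + 7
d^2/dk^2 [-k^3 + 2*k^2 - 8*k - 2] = 4 - 6*k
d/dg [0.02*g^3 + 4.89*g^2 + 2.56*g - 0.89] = 0.06*g^2 + 9.78*g + 2.56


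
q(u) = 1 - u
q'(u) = -1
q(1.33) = -0.33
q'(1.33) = -1.00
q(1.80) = -0.80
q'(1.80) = -1.00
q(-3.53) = 4.53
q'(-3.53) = -1.00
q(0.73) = 0.27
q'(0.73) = -1.00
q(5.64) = -4.64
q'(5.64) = -1.00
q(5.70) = -4.70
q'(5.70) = -1.00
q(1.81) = -0.81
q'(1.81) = -1.00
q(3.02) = -2.02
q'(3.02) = -1.00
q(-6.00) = 7.00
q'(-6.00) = -1.00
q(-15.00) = 16.00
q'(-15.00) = -1.00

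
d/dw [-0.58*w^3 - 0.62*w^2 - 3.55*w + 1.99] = -1.74*w^2 - 1.24*w - 3.55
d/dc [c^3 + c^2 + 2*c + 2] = 3*c^2 + 2*c + 2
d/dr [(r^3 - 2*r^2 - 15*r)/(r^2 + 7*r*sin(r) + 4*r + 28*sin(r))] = (r*(-r^2 + 2*r + 15)*(7*r*cos(r) + 2*r + 7*sin(r) + 28*cos(r) + 4) + (3*r^2 - 4*r - 15)*(r^2 + 7*r*sin(r) + 4*r + 28*sin(r)))/((r + 4)^2*(r + 7*sin(r))^2)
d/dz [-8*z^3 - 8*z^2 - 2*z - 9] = -24*z^2 - 16*z - 2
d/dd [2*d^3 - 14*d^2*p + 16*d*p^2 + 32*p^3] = 6*d^2 - 28*d*p + 16*p^2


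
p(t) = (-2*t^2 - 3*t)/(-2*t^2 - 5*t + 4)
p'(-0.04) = -0.64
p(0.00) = 0.00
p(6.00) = 0.92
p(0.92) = 1.94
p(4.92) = 0.92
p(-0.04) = 0.03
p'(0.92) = -4.44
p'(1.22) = -0.99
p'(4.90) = 0.00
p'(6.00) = 0.00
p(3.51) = 0.92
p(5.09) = 0.92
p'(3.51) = -0.01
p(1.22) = 1.31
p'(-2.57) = 4.19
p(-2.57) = -1.51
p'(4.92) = 0.00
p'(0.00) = -0.75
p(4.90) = 0.92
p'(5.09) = 0.00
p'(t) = (-4*t - 3)/(-2*t^2 - 5*t + 4) + (4*t + 5)*(-2*t^2 - 3*t)/(-2*t^2 - 5*t + 4)^2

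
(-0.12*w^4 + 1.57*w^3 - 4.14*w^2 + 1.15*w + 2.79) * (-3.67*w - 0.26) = 0.4404*w^5 - 5.7307*w^4 + 14.7856*w^3 - 3.1441*w^2 - 10.5383*w - 0.7254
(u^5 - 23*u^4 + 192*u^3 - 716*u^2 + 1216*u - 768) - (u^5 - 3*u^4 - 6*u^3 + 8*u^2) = -20*u^4 + 198*u^3 - 724*u^2 + 1216*u - 768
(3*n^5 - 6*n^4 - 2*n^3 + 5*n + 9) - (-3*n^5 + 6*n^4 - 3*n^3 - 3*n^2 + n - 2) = 6*n^5 - 12*n^4 + n^3 + 3*n^2 + 4*n + 11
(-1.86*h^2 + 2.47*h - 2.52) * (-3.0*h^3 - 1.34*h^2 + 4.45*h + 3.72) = 5.58*h^5 - 4.9176*h^4 - 4.0268*h^3 + 7.4491*h^2 - 2.0256*h - 9.3744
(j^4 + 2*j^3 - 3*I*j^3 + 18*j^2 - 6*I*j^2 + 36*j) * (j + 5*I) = j^5 + 2*j^4 + 2*I*j^4 + 33*j^3 + 4*I*j^3 + 66*j^2 + 90*I*j^2 + 180*I*j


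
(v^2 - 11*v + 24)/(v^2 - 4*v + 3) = (v - 8)/(v - 1)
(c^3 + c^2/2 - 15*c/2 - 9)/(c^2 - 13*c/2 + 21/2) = (2*c^2 + 7*c + 6)/(2*c - 7)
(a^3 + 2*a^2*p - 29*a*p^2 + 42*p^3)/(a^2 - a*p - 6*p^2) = (a^2 + 5*a*p - 14*p^2)/(a + 2*p)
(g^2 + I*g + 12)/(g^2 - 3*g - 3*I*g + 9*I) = (g + 4*I)/(g - 3)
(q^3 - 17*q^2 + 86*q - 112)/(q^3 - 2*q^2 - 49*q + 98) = (q - 8)/(q + 7)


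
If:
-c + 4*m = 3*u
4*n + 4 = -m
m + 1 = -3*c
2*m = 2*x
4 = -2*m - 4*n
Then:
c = -1/3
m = 0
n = -1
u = 1/9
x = 0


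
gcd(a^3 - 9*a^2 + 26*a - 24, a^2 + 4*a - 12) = a - 2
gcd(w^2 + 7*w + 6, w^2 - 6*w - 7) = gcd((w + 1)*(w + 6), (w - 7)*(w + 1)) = w + 1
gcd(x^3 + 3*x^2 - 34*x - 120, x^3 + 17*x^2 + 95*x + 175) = x + 5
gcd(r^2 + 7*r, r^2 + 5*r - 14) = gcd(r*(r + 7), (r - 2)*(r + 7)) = r + 7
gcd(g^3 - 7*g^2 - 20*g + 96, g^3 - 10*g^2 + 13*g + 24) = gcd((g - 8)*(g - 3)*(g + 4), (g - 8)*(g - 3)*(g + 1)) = g^2 - 11*g + 24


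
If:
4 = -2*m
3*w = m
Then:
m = -2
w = -2/3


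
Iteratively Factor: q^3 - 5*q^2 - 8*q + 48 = (q - 4)*(q^2 - q - 12) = (q - 4)^2*(q + 3)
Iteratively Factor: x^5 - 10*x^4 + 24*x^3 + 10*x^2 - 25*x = (x - 1)*(x^4 - 9*x^3 + 15*x^2 + 25*x) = (x - 5)*(x - 1)*(x^3 - 4*x^2 - 5*x) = (x - 5)*(x - 1)*(x + 1)*(x^2 - 5*x) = x*(x - 5)*(x - 1)*(x + 1)*(x - 5)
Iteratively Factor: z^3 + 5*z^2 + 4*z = (z)*(z^2 + 5*z + 4) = z*(z + 1)*(z + 4)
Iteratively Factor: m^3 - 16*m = (m - 4)*(m^2 + 4*m) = (m - 4)*(m + 4)*(m)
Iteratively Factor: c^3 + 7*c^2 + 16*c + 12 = (c + 2)*(c^2 + 5*c + 6) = (c + 2)*(c + 3)*(c + 2)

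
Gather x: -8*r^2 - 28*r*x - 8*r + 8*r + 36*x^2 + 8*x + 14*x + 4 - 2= -8*r^2 + 36*x^2 + x*(22 - 28*r) + 2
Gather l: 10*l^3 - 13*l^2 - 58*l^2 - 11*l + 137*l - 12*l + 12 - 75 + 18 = 10*l^3 - 71*l^2 + 114*l - 45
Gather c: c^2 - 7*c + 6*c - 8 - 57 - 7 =c^2 - c - 72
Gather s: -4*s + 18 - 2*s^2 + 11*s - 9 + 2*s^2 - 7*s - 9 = 0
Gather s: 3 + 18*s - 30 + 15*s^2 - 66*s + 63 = 15*s^2 - 48*s + 36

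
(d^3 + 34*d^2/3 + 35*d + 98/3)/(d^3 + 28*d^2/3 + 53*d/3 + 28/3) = (3*d^2 + 13*d + 14)/(3*d^2 + 7*d + 4)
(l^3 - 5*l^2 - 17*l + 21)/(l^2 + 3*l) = l - 8 + 7/l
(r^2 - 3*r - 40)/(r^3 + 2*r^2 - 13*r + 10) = (r - 8)/(r^2 - 3*r + 2)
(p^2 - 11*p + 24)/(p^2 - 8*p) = (p - 3)/p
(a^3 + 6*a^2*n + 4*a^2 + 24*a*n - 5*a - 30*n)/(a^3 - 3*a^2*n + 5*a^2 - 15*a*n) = (a^2 + 6*a*n - a - 6*n)/(a*(a - 3*n))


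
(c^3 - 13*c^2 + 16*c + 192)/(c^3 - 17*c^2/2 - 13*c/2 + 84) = 2*(c - 8)/(2*c - 7)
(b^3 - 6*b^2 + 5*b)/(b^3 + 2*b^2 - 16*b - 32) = b*(b^2 - 6*b + 5)/(b^3 + 2*b^2 - 16*b - 32)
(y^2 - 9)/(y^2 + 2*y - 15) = (y + 3)/(y + 5)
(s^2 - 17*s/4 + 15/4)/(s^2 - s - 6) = (s - 5/4)/(s + 2)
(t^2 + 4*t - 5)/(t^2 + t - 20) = (t - 1)/(t - 4)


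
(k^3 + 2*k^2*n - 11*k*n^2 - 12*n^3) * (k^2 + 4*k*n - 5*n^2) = k^5 + 6*k^4*n - 8*k^3*n^2 - 66*k^2*n^3 + 7*k*n^4 + 60*n^5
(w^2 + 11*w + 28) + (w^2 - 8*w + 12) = 2*w^2 + 3*w + 40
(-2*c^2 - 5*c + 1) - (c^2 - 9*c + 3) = -3*c^2 + 4*c - 2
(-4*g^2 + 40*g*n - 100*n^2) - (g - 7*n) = -4*g^2 + 40*g*n - g - 100*n^2 + 7*n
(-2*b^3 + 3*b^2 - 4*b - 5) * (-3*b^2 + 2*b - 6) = 6*b^5 - 13*b^4 + 30*b^3 - 11*b^2 + 14*b + 30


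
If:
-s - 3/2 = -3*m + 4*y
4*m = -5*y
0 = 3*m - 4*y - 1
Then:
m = 5/31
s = -1/2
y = -4/31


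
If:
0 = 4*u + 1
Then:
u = -1/4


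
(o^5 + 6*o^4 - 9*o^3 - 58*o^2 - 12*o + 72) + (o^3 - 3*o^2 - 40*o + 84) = o^5 + 6*o^4 - 8*o^3 - 61*o^2 - 52*o + 156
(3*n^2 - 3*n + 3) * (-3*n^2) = -9*n^4 + 9*n^3 - 9*n^2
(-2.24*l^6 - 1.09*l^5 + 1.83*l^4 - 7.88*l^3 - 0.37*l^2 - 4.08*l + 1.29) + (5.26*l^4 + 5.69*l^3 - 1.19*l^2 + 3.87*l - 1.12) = -2.24*l^6 - 1.09*l^5 + 7.09*l^4 - 2.19*l^3 - 1.56*l^2 - 0.21*l + 0.17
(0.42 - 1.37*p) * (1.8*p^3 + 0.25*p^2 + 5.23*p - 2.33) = -2.466*p^4 + 0.4135*p^3 - 7.0601*p^2 + 5.3887*p - 0.9786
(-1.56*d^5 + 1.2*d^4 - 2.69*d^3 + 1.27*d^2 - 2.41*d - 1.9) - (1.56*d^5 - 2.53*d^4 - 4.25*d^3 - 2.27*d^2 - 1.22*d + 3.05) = -3.12*d^5 + 3.73*d^4 + 1.56*d^3 + 3.54*d^2 - 1.19*d - 4.95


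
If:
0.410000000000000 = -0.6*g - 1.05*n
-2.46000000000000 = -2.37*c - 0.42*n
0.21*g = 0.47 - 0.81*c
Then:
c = 0.96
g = -1.46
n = 0.44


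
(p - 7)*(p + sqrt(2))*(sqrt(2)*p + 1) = sqrt(2)*p^3 - 7*sqrt(2)*p^2 + 3*p^2 - 21*p + sqrt(2)*p - 7*sqrt(2)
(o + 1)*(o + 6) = o^2 + 7*o + 6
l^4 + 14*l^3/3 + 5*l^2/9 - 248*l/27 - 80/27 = (l - 4/3)*(l + 1/3)*(l + 5/3)*(l + 4)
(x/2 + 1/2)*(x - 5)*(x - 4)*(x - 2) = x^4/2 - 5*x^3 + 27*x^2/2 - x - 20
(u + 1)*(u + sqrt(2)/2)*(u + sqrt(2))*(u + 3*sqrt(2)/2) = u^4 + u^3 + 3*sqrt(2)*u^3 + 3*sqrt(2)*u^2 + 11*u^2/2 + 3*sqrt(2)*u/2 + 11*u/2 + 3*sqrt(2)/2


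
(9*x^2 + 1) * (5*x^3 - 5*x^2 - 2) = 45*x^5 - 45*x^4 + 5*x^3 - 23*x^2 - 2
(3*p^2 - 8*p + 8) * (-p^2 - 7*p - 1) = -3*p^4 - 13*p^3 + 45*p^2 - 48*p - 8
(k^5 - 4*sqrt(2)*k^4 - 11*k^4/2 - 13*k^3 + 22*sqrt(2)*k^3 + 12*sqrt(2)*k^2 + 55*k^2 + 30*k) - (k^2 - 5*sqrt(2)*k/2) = k^5 - 4*sqrt(2)*k^4 - 11*k^4/2 - 13*k^3 + 22*sqrt(2)*k^3 + 12*sqrt(2)*k^2 + 54*k^2 + 5*sqrt(2)*k/2 + 30*k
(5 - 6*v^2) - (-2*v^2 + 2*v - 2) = -4*v^2 - 2*v + 7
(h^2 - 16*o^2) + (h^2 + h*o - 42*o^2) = 2*h^2 + h*o - 58*o^2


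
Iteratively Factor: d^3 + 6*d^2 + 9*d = (d + 3)*(d^2 + 3*d) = (d + 3)^2*(d)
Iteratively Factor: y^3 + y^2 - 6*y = (y)*(y^2 + y - 6) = y*(y + 3)*(y - 2)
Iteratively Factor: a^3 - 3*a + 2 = (a + 2)*(a^2 - 2*a + 1) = (a - 1)*(a + 2)*(a - 1)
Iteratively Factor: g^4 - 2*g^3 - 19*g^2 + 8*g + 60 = (g - 2)*(g^3 - 19*g - 30) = (g - 2)*(g + 3)*(g^2 - 3*g - 10) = (g - 2)*(g + 2)*(g + 3)*(g - 5)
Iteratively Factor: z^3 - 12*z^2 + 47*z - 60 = (z - 4)*(z^2 - 8*z + 15) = (z - 4)*(z - 3)*(z - 5)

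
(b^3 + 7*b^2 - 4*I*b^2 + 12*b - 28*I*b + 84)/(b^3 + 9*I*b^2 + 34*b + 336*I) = (b^2 + b*(7 + 2*I) + 14*I)/(b^2 + 15*I*b - 56)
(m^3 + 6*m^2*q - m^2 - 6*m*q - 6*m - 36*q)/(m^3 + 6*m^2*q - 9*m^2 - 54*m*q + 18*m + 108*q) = (m + 2)/(m - 6)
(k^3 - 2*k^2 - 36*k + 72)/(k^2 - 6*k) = k + 4 - 12/k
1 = 1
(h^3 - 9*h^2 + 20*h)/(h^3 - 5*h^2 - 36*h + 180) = h*(h - 4)/(h^2 - 36)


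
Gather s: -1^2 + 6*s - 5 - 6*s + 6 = 0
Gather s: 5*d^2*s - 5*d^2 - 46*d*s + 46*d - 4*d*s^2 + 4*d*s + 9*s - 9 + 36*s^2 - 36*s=-5*d^2 + 46*d + s^2*(36 - 4*d) + s*(5*d^2 - 42*d - 27) - 9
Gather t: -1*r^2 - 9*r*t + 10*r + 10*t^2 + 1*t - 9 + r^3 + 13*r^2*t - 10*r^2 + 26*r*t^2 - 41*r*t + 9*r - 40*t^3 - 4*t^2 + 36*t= r^3 - 11*r^2 + 19*r - 40*t^3 + t^2*(26*r + 6) + t*(13*r^2 - 50*r + 37) - 9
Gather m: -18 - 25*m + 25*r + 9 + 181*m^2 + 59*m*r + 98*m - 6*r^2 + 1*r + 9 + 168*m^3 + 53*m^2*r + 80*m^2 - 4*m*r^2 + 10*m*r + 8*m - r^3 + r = 168*m^3 + m^2*(53*r + 261) + m*(-4*r^2 + 69*r + 81) - r^3 - 6*r^2 + 27*r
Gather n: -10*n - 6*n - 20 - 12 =-16*n - 32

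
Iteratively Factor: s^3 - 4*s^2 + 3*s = (s)*(s^2 - 4*s + 3) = s*(s - 1)*(s - 3)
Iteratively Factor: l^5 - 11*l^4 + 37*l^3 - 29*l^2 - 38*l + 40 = (l - 4)*(l^4 - 7*l^3 + 9*l^2 + 7*l - 10) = (l - 4)*(l - 2)*(l^3 - 5*l^2 - l + 5) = (l - 4)*(l - 2)*(l - 1)*(l^2 - 4*l - 5) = (l - 4)*(l - 2)*(l - 1)*(l + 1)*(l - 5)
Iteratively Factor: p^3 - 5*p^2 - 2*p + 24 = (p + 2)*(p^2 - 7*p + 12) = (p - 3)*(p + 2)*(p - 4)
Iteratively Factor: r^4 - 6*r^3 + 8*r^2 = (r)*(r^3 - 6*r^2 + 8*r) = r*(r - 4)*(r^2 - 2*r) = r^2*(r - 4)*(r - 2)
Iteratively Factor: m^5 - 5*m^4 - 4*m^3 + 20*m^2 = (m - 2)*(m^4 - 3*m^3 - 10*m^2) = (m - 5)*(m - 2)*(m^3 + 2*m^2) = m*(m - 5)*(m - 2)*(m^2 + 2*m) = m^2*(m - 5)*(m - 2)*(m + 2)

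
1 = 1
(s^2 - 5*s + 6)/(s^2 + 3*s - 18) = (s - 2)/(s + 6)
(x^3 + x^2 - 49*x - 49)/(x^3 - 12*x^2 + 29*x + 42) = (x + 7)/(x - 6)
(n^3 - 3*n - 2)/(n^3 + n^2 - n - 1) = (n - 2)/(n - 1)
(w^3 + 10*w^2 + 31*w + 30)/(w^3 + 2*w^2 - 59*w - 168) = (w^2 + 7*w + 10)/(w^2 - w - 56)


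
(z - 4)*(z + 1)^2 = z^3 - 2*z^2 - 7*z - 4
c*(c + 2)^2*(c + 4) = c^4 + 8*c^3 + 20*c^2 + 16*c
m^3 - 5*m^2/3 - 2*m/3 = m*(m - 2)*(m + 1/3)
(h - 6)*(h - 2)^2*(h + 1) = h^4 - 9*h^3 + 18*h^2 + 4*h - 24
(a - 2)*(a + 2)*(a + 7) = a^3 + 7*a^2 - 4*a - 28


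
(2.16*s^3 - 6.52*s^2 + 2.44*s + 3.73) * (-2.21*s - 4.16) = -4.7736*s^4 + 5.4236*s^3 + 21.7308*s^2 - 18.3937*s - 15.5168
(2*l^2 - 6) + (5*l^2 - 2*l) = 7*l^2 - 2*l - 6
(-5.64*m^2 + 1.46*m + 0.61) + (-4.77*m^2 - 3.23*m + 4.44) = -10.41*m^2 - 1.77*m + 5.05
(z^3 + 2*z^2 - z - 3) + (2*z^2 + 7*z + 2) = z^3 + 4*z^2 + 6*z - 1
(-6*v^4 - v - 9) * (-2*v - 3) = 12*v^5 + 18*v^4 + 2*v^2 + 21*v + 27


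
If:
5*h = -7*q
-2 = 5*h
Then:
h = -2/5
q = 2/7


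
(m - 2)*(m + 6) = m^2 + 4*m - 12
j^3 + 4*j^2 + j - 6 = (j - 1)*(j + 2)*(j + 3)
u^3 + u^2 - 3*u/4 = u*(u - 1/2)*(u + 3/2)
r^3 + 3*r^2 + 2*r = r*(r + 1)*(r + 2)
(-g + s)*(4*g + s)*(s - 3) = -4*g^2*s + 12*g^2 + 3*g*s^2 - 9*g*s + s^3 - 3*s^2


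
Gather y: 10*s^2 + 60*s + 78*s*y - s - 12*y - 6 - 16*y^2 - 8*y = 10*s^2 + 59*s - 16*y^2 + y*(78*s - 20) - 6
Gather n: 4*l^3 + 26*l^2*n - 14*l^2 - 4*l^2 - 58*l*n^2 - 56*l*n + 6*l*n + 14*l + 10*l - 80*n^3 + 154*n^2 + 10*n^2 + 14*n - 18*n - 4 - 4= 4*l^3 - 18*l^2 + 24*l - 80*n^3 + n^2*(164 - 58*l) + n*(26*l^2 - 50*l - 4) - 8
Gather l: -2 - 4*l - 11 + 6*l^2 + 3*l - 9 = 6*l^2 - l - 22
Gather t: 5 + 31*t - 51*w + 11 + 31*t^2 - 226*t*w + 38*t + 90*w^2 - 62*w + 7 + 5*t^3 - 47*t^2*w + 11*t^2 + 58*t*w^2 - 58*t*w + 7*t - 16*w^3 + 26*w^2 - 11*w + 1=5*t^3 + t^2*(42 - 47*w) + t*(58*w^2 - 284*w + 76) - 16*w^3 + 116*w^2 - 124*w + 24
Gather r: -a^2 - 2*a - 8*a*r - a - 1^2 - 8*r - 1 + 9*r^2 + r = -a^2 - 3*a + 9*r^2 + r*(-8*a - 7) - 2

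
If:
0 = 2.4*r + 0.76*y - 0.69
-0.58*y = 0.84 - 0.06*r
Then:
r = 0.72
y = -1.37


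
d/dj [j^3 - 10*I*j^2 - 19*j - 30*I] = 3*j^2 - 20*I*j - 19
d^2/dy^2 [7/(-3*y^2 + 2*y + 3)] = 14*(-9*y^2 + 6*y + 4*(3*y - 1)^2 + 9)/(-3*y^2 + 2*y + 3)^3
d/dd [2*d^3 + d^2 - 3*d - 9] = 6*d^2 + 2*d - 3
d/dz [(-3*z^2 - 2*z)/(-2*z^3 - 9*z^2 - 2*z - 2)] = 2*(-3*z^4 - 4*z^3 - 6*z^2 + 6*z + 2)/(4*z^6 + 36*z^5 + 89*z^4 + 44*z^3 + 40*z^2 + 8*z + 4)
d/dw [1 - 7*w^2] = -14*w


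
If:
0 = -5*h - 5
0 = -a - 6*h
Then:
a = 6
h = -1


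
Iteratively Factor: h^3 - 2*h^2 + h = (h)*(h^2 - 2*h + 1) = h*(h - 1)*(h - 1)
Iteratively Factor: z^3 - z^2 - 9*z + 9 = (z - 1)*(z^2 - 9) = (z - 3)*(z - 1)*(z + 3)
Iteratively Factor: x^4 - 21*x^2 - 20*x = (x + 4)*(x^3 - 4*x^2 - 5*x) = x*(x + 4)*(x^2 - 4*x - 5) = x*(x + 1)*(x + 4)*(x - 5)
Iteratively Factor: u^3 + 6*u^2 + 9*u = (u)*(u^2 + 6*u + 9) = u*(u + 3)*(u + 3)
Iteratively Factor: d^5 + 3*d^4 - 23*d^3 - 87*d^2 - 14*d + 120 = (d + 3)*(d^4 - 23*d^2 - 18*d + 40) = (d + 2)*(d + 3)*(d^3 - 2*d^2 - 19*d + 20) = (d - 1)*(d + 2)*(d + 3)*(d^2 - d - 20) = (d - 1)*(d + 2)*(d + 3)*(d + 4)*(d - 5)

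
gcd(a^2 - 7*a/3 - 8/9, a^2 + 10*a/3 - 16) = a - 8/3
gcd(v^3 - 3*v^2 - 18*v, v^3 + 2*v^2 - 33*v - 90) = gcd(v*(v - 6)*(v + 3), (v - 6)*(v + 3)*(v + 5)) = v^2 - 3*v - 18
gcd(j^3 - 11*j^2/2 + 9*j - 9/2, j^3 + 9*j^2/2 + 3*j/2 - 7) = j - 1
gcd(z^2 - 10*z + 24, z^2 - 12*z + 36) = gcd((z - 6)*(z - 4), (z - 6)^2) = z - 6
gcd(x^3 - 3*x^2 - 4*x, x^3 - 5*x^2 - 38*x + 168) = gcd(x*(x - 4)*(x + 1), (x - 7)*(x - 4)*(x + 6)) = x - 4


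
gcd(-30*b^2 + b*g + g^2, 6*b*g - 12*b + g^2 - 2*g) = 6*b + g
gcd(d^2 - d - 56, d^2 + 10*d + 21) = d + 7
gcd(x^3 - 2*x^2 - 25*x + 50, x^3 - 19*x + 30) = x^2 + 3*x - 10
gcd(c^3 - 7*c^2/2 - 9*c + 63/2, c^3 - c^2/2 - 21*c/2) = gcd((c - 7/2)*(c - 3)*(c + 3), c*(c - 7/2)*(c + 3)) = c^2 - c/2 - 21/2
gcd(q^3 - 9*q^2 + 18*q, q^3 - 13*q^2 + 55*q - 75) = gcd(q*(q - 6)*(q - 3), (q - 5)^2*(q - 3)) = q - 3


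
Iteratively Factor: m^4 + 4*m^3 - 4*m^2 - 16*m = (m + 4)*(m^3 - 4*m) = (m - 2)*(m + 4)*(m^2 + 2*m) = m*(m - 2)*(m + 4)*(m + 2)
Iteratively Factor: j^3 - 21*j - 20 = (j - 5)*(j^2 + 5*j + 4) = (j - 5)*(j + 4)*(j + 1)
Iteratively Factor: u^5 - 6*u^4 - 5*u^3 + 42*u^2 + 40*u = (u - 4)*(u^4 - 2*u^3 - 13*u^2 - 10*u) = (u - 4)*(u + 1)*(u^3 - 3*u^2 - 10*u) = u*(u - 4)*(u + 1)*(u^2 - 3*u - 10) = u*(u - 4)*(u + 1)*(u + 2)*(u - 5)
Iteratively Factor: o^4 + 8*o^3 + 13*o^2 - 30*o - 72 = (o + 3)*(o^3 + 5*o^2 - 2*o - 24) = (o - 2)*(o + 3)*(o^2 + 7*o + 12) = (o - 2)*(o + 3)*(o + 4)*(o + 3)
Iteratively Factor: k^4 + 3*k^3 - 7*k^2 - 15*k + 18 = (k + 3)*(k^3 - 7*k + 6) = (k - 2)*(k + 3)*(k^2 + 2*k - 3) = (k - 2)*(k - 1)*(k + 3)*(k + 3)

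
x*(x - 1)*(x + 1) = x^3 - x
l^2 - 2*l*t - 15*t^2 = (l - 5*t)*(l + 3*t)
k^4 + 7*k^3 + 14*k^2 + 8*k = k*(k + 1)*(k + 2)*(k + 4)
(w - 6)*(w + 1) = w^2 - 5*w - 6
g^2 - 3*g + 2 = (g - 2)*(g - 1)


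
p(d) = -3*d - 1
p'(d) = -3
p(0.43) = -2.29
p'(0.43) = -3.00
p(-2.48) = 6.44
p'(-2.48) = -3.00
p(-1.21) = 2.63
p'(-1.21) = -3.00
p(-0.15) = -0.55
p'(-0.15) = -3.00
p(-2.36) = 6.08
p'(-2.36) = -3.00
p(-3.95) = 10.85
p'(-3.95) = -3.00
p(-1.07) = 2.21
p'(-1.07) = -3.00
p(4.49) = -14.47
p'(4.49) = -3.00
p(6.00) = -19.00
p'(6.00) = -3.00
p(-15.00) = 44.00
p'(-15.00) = -3.00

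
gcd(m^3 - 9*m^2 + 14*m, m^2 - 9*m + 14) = m^2 - 9*m + 14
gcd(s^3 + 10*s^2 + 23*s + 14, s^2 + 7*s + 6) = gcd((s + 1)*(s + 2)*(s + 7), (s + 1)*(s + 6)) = s + 1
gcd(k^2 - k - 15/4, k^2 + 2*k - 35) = 1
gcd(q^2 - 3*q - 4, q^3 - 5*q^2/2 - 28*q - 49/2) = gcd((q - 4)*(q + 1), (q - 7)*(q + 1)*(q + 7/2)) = q + 1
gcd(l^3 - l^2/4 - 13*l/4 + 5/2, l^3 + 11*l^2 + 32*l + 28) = l + 2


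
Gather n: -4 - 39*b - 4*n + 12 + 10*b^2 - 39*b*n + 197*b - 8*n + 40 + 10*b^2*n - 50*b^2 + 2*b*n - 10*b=-40*b^2 + 148*b + n*(10*b^2 - 37*b - 12) + 48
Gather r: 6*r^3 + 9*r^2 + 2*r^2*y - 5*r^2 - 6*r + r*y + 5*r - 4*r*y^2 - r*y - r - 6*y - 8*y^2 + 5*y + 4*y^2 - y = 6*r^3 + r^2*(2*y + 4) + r*(-4*y^2 - 2) - 4*y^2 - 2*y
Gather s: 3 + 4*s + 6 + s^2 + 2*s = s^2 + 6*s + 9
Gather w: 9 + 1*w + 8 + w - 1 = 2*w + 16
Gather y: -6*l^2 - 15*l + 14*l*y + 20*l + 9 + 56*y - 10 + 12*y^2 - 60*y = -6*l^2 + 5*l + 12*y^2 + y*(14*l - 4) - 1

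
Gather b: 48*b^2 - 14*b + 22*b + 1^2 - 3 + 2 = 48*b^2 + 8*b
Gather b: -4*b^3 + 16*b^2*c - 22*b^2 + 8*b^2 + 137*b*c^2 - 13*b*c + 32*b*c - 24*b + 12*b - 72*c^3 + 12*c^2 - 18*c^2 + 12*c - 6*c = -4*b^3 + b^2*(16*c - 14) + b*(137*c^2 + 19*c - 12) - 72*c^3 - 6*c^2 + 6*c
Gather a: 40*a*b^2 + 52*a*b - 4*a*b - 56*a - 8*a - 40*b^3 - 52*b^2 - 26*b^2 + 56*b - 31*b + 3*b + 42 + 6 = a*(40*b^2 + 48*b - 64) - 40*b^3 - 78*b^2 + 28*b + 48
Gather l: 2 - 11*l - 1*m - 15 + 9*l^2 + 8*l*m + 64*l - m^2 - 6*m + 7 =9*l^2 + l*(8*m + 53) - m^2 - 7*m - 6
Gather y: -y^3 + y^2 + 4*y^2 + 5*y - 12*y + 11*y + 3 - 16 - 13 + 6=-y^3 + 5*y^2 + 4*y - 20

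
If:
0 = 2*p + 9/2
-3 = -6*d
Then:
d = 1/2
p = -9/4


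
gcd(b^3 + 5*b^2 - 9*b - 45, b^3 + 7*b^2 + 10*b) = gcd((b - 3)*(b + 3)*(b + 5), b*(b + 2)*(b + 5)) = b + 5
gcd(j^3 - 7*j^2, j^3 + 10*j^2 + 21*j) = j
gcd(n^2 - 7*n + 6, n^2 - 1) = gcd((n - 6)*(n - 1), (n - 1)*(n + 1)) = n - 1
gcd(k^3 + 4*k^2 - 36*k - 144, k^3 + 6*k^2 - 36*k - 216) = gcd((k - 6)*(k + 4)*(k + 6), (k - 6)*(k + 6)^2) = k^2 - 36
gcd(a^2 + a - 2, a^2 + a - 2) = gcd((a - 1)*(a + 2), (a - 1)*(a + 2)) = a^2 + a - 2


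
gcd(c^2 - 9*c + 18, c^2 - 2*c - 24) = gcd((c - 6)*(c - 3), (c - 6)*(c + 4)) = c - 6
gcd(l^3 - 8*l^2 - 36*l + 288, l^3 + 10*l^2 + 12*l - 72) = l + 6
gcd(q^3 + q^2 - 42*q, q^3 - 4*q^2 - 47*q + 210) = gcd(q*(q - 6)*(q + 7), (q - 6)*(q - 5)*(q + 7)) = q^2 + q - 42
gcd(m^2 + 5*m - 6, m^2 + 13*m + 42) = m + 6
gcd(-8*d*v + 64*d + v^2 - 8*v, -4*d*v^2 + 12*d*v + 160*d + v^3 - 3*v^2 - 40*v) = v - 8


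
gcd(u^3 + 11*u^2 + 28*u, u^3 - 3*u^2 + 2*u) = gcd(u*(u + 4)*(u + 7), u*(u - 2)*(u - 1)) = u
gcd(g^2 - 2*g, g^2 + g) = g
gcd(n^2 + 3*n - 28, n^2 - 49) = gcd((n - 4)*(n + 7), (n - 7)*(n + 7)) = n + 7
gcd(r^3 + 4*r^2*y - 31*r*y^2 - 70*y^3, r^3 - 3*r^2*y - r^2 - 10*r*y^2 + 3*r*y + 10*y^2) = -r^2 + 3*r*y + 10*y^2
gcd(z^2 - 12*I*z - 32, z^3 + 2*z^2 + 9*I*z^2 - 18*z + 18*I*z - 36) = 1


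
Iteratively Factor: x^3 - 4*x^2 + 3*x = (x - 1)*(x^2 - 3*x) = (x - 3)*(x - 1)*(x)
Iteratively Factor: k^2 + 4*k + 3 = (k + 3)*(k + 1)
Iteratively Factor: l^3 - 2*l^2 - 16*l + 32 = (l + 4)*(l^2 - 6*l + 8) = (l - 2)*(l + 4)*(l - 4)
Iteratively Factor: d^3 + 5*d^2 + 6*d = (d + 3)*(d^2 + 2*d) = (d + 2)*(d + 3)*(d)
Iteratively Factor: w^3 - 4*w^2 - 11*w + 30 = (w - 5)*(w^2 + w - 6) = (w - 5)*(w - 2)*(w + 3)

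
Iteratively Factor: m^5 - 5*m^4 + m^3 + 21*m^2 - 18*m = (m - 3)*(m^4 - 2*m^3 - 5*m^2 + 6*m) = (m - 3)*(m - 1)*(m^3 - m^2 - 6*m) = m*(m - 3)*(m - 1)*(m^2 - m - 6) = m*(m - 3)^2*(m - 1)*(m + 2)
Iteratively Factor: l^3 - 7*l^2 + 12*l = (l - 3)*(l^2 - 4*l) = l*(l - 3)*(l - 4)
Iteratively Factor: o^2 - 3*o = (o - 3)*(o)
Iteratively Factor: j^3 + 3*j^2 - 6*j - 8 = (j + 1)*(j^2 + 2*j - 8) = (j + 1)*(j + 4)*(j - 2)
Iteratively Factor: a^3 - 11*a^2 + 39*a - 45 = (a - 3)*(a^2 - 8*a + 15) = (a - 5)*(a - 3)*(a - 3)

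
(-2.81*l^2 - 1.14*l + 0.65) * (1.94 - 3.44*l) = 9.6664*l^3 - 1.5298*l^2 - 4.4476*l + 1.261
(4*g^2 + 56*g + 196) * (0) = 0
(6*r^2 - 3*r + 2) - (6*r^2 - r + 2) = -2*r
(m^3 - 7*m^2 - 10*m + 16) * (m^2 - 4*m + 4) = m^5 - 11*m^4 + 22*m^3 + 28*m^2 - 104*m + 64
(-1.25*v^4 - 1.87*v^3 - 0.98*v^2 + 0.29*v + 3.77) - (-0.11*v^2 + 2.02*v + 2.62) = -1.25*v^4 - 1.87*v^3 - 0.87*v^2 - 1.73*v + 1.15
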